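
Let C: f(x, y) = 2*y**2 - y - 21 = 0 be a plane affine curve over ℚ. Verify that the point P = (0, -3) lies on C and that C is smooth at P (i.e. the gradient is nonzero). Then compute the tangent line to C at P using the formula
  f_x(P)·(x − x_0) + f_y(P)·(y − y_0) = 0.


Tangent line at P: -13*y - 39 = 0.

Step 1: f(0, -3) = 0, so P lies on C.
Step 2: partial derivatives
  f_x(x, y) = 0, f_y(x, y) = 4*y - 1.
  f_x(P) = 0, f_y(P) = -13 (gradient nonzero, so P is smooth).
Step 3: tangent line at P: 0·(x − 0) + -13·(y − -3) = 0.
Expanding: -13*y - 39 = 0.


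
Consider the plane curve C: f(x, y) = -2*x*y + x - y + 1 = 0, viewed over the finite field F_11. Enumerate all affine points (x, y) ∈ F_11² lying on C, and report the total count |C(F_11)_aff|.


Affine F_11-points: {(0, 1), (1, 8), (2, 5), (3, 10), (4, 3), (6, 9), (7, 2), (8, 7), (9, 4), (10, 0)}; count = 10.

For each of the 121 pairs (x, y) ∈ F_11², evaluate f(x, y) mod 11. Record the zeros.
  x = 0: [0↦1, 1↦0, 2↦10, 3↦9, 4↦8, 5↦7, 6↦6, 7↦5, 8↦4, 9↦3, 10↦2]  zeros at y ∈ {1}
  x = 1: [0↦2, 1↦10, 2↦7, 3↦4, 4↦1, 5↦9, 6↦6, 7↦3, 8↦0, 9↦8, 10↦5]  zeros at y ∈ {8}
  x = 2: [0↦3, 1↦9, 2↦4, 3↦10, 4↦5, 5↦0, 6↦6, 7↦1, 8↦7, 9↦2, 10↦8]  zeros at y ∈ {5}
  x = 3: [0↦4, 1↦8, 2↦1, 3↦5, 4↦9, 5↦2, 6↦6, 7↦10, 8↦3, 9↦7, 10↦0]  zeros at y ∈ {10}
  x = 4: [0↦5, 1↦7, 2↦9, 3↦0, 4↦2, 5↦4, 6↦6, 7↦8, 8↦10, 9↦1, 10↦3]  zeros at y ∈ {3}
  x = 5: [0↦6, 1↦6, 2↦6, 3↦6, 4↦6, 5↦6, 6↦6, 7↦6, 8↦6, 9↦6, 10↦6]  zeros at y ∈ ∅
  x = 6: [0↦7, 1↦5, 2↦3, 3↦1, 4↦10, 5↦8, 6↦6, 7↦4, 8↦2, 9↦0, 10↦9]  zeros at y ∈ {9}
  x = 7: [0↦8, 1↦4, 2↦0, 3↦7, 4↦3, 5↦10, 6↦6, 7↦2, 8↦9, 9↦5, 10↦1]  zeros at y ∈ {2}
  x = 8: [0↦9, 1↦3, 2↦8, 3↦2, 4↦7, 5↦1, 6↦6, 7↦0, 8↦5, 9↦10, 10↦4]  zeros at y ∈ {7}
  x = 9: [0↦10, 1↦2, 2↦5, 3↦8, 4↦0, 5↦3, 6↦6, 7↦9, 8↦1, 9↦4, 10↦7]  zeros at y ∈ {4}
  x = 10: [0↦0, 1↦1, 2↦2, 3↦3, 4↦4, 5↦5, 6↦6, 7↦7, 8↦8, 9↦9, 10↦10]  zeros at y ∈ {0}
Collecting zeros: affine points = {(0, 1), (1, 8), (2, 5), (3, 10), (4, 3), (6, 9), (7, 2), (8, 7), (9, 4), (10, 0)}.
Total count |C(F_11)_aff| = 10.


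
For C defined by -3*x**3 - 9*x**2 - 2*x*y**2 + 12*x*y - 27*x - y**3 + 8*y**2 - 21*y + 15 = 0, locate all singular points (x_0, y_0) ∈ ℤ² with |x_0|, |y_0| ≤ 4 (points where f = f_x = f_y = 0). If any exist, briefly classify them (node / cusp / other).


Singular points: {(-1, 3)}; classification: cusp.

Compute partial derivatives:
  f_x = -9*x**2 - 18*x - 2*y**2 + 12*y - 27.
  f_y = -4*x*y + 12*x - 3*y**2 + 16*y - 21.
Scan x_0 ∈ {−4, ..., 4}. For each x_0, f_y(x_0, y) is a polynomial in y; find its integer roots y ∈ {−4, ..., 4}, then test f_x and f at those candidates.
  x = -4: f_y(-4, y) = -3*y**2 + 32*y - 69; vanishes at y ∈ {3}. (-4, 3): f_x = -81 ≠ 0.
  x = -3: f_y(-3, y) = -3*y**2 + 28*y - 57; vanishes at y ∈ {3}. (-3, 3): f_x = -36 ≠ 0.
  x = -2: f_y(-2, y) = -3*y**2 + 24*y - 45; vanishes at y ∈ {3}. (-2, 3): f_x = -9 ≠ 0.
  x = -1: f_y(-1, y) = -3*y**2 + 20*y - 33; vanishes at y ∈ {3}. (-1, 3): f_x = 0, f = 0 — SINGULAR.
  x = 0: f_y(0, y) = -3*y**2 + 16*y - 21; vanishes at y ∈ {3}. (0, 3): f_x = -9 ≠ 0.
  x = 1: f_y(1, y) = -3*y**2 + 12*y - 9; vanishes at y ∈ {1, 3}. (1, 1): f_x = -44 ≠ 0; (1, 3): f_x = -36 ≠ 0.
  x = 2: f_y(2, y) = -3*y**2 + 8*y + 3; vanishes at y ∈ {3}. (2, 3): f_x = -81 ≠ 0.
  x = 3: f_y(3, y) = -3*y**2 + 4*y + 15; vanishes at y ∈ {3}. (3, 3): f_x = -144 ≠ 0.
  x = 4: f_y(4, y) = 27 - 3*y**2; vanishes at y ∈ {-3, 3}. (4, -3): f_x = -297 ≠ 0; (4, 3): f_x = -225 ≠ 0.
Only singular point on the grid: (-1, 3).
Classify: substitute x = -1 + u, y = 3 + v and expand: f = -3*u**3 - 2*u*v**2 - v**3 + v**2.
No constant or linear terms (consistent with a singular point). Quadratic part: v**2. Cubic part: -3*u**3 - 2*u*v**2 - v**3.
The quadratic part v**2 is a perfect square, so there is a single (double) tangent line v = 0, i.e. y = 3. Restricting the cubic part to that line (v = 0) leaves -3*u**3 ≠ 0, so f is not divisible by v and the branch is v² ≈ 3*u**3 to lowest order — this is a cusp.
Classification: cusp.


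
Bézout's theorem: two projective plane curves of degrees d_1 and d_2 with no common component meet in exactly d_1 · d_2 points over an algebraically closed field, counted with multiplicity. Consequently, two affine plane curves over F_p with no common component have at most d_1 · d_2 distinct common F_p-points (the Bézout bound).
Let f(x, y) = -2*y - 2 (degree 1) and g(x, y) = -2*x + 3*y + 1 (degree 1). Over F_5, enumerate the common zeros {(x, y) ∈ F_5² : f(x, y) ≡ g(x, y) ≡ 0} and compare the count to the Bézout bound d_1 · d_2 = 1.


Common zeros: {(4, 4)}; count = 1; Bézout bound = 1.

deg(f) = 1, deg(g) = 1, so Bézout bound = 1.
Scan x ∈ F_5. For each x, list the y ∈ F_5 with f(x, y) ≡ 0 and those with g(x, y) ≡ 0 (mod 5); the common zeros in that column are the intersection.
  x = 0: f ≡ 0 at y ∈ {4}; g ≡ 0 at y ∈ {3}; common: ∅.
  x = 1: f ≡ 0 at y ∈ {4}; g ≡ 0 at y ∈ {2}; common: ∅.
  x = 2: f ≡ 0 at y ∈ {4}; g ≡ 0 at y ∈ {1}; common: ∅.
  x = 3: f ≡ 0 at y ∈ {4}; g ≡ 0 at y ∈ {0}; common: ∅.
  x = 4: f ≡ 0 at y ∈ {4}; g ≡ 0 at y ∈ {4}; common: {4}.
Collecting: common zeros = {(4, 4)}, so the count is 1.
Comparison with the Bézout bound: 1 ≤ 1 = deg(f)·deg(g), as expected for curves with no common component (the bound is attained).


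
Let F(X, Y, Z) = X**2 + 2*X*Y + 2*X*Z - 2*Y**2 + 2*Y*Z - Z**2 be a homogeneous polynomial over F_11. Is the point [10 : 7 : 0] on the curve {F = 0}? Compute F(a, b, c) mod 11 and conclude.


F(10,7,0) ≡ 10 (mod 11); P is NOT on the curve.

Evaluate F(10, 7, 0) term-by-term (mod 11).
  X**2 ↦ 1·100·1·1 = 100
  2*X*Y ↦ 2·10·7·1 = 140
  2*X*Z ↦ 2·10·1·0 = 0
  -2*Y**2 ↦ -2·1·49·1 = -98
  2*Y*Z ↦ 2·1·7·0 = 0
  -Z**2 ↦ -1·1·1·0 = 0
Sum: F(10, 7, 0) = (100) + (140) + (0) + (-98) + (0) + (0) = 142.
Reducing mod 11: 142 ≡ 10 (mod 11).
Since F(a, b, c) ≡ 10 ≠ 0 (mod 11), P does NOT lie on the curve.


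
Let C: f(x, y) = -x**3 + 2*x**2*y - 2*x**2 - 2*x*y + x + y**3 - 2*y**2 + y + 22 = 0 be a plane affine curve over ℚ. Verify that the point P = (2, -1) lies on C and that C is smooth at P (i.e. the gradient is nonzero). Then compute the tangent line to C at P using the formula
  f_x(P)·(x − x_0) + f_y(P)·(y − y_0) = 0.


Tangent line at P: -25*x + 12*y + 62 = 0.

Step 1: f(2, -1) = 0, so P lies on C.
Step 2: partial derivatives
  f_x(x, y) = -3*x**2 + 4*x*y - 4*x - 2*y + 1, f_y(x, y) = 2*x**2 - 2*x + 3*y**2 - 4*y + 1.
  f_x(P) = -25, f_y(P) = 12 (gradient nonzero, so P is smooth).
Step 3: tangent line at P: -25·(x − 2) + 12·(y − -1) = 0.
Expanding: -25*x + 12*y + 62 = 0.


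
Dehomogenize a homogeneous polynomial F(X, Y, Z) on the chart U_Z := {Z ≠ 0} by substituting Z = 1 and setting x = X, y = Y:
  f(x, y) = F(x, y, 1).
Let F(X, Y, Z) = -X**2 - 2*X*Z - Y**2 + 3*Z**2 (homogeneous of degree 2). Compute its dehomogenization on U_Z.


f(x, y) = -x**2 - 2*x - y**2 + 3

On U_Z we set Z = 1. Each monomial c·X^i·Y^j·Z^k in F becomes c·x^i·y^j·1^k = c·x^i·y^j.
Substituting Z = 1: F(X, Y, 1) = -x**2 - 2*x - y**2 + 3.
Note: deg(f) ≤ deg(F) = 2; strict inequality happens when F is divisible by Z (lost terms).


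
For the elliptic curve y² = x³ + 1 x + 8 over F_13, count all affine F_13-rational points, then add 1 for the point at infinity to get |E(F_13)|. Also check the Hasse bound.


Affine points = {(1, 6), (1, 7), (3, 5), (3, 8), (6, 3), (6, 10), (10, 2), (10, 11)}; affine count = 8; |E(F_13)| = 9.

Discriminant check: Δ ∝ 4a³ + 27b² = 4·1³ + 27·8² = 4·1 + 27·64 ≡ 3 (mod 13). Nonzero ⇒ E is nonsingular.
For each x ∈ F_13, compute rhs = x³ + 1·x + 8 mod 13, then count y ∈ F_13 with y² ≡ rhs.
  x = 0: rhs = 8, matching y values: none (0 points).
  x = 1: rhs = 10, matching y values: 6, 7 (2 points).
  x = 2: rhs = 5, matching y values: none (0 points).
  x = 3: rhs = 12, matching y values: 5, 8 (2 points).
  x = 4: rhs = 11, matching y values: none (0 points).
  x = 5: rhs = 8, matching y values: none (0 points).
  x = 6: rhs = 9, matching y values: 3, 10 (2 points).
  x = 7: rhs = 7, matching y values: none (0 points).
  x = 8: rhs = 8, matching y values: none (0 points).
  x = 9: rhs = 5, matching y values: none (0 points).
  x = 10: rhs = 4, matching y values: 2, 11 (2 points).
  x = 11: rhs = 11, matching y values: none (0 points).
  x = 12: rhs = 6, matching y values: none (0 points).
Total affine count: 8.
Full point count |E(F_13)| = 8 + 1 = 9.
Hasse bound: |9 − (13+1)| = |-5| = 5 ≤ 2√13 ≈ 7.2111 ✓.


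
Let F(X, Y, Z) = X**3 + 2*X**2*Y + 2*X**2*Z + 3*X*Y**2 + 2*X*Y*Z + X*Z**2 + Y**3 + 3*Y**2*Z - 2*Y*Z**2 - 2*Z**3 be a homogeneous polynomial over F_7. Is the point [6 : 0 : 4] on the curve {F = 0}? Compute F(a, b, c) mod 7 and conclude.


F(6,0,4) ≡ 3 (mod 7); P is NOT on the curve.

Evaluate F(6, 0, 4) term-by-term (mod 7).
  X**3 ↦ 1·216·1·1 = 216
  2*X**2*Y ↦ 2·36·0·1 = 0
  2*X**2*Z ↦ 2·36·1·4 = 288
  3*X*Y**2 ↦ 3·6·0·1 = 0
  2*X*Y*Z ↦ 2·6·0·4 = 0
  X*Z**2 ↦ 1·6·1·16 = 96
  Y**3 ↦ 1·1·0·1 = 0
  3*Y**2*Z ↦ 3·1·0·4 = 0
  -2*Y*Z**2 ↦ -2·1·0·16 = 0
  -2*Z**3 ↦ -2·1·1·64 = -128
Sum: F(6, 0, 4) = (216) + (0) + (288) + (0) + (0) + (96) + (0) + (0) + (0) + (-128) = 472.
Reducing mod 7: 472 ≡ 3 (mod 7).
Since F(a, b, c) ≡ 3 ≠ 0 (mod 7), P does NOT lie on the curve.


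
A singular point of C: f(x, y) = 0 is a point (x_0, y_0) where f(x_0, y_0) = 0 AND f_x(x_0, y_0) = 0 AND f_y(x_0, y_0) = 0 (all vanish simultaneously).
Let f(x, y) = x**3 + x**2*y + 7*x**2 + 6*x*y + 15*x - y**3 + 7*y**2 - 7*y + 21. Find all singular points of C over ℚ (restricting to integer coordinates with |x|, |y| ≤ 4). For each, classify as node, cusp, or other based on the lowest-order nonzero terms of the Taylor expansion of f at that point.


Singular points: {(-3, 2)}; classification: cusp.

Compute partial derivatives:
  f_x = 3*x**2 + 2*x*y + 14*x + 6*y + 15.
  f_y = x**2 + 6*x - 3*y**2 + 14*y - 7.
Scan x_0 ∈ {−4, ..., 4}. For each x_0, f_y(x_0, y) is a polynomial in y; find its integer roots y ∈ {−4, ..., 4}, then test f_x and f at those candidates.
  x = -4: f_y(-4, y) = -3*y**2 + 14*y - 15; vanishes at y ∈ {3}. (-4, 3): f_x = 1 ≠ 0.
  x = -3: f_y(-3, y) = -3*y**2 + 14*y - 16; vanishes at y ∈ {2}. (-3, 2): f_x = 0, f = 0 — SINGULAR.
  x = -2: f_y(-2, y) = -3*y**2 + 14*y - 15; vanishes at y ∈ {3}. (-2, 3): f_x = 5 ≠ 0.
  x = -1: f_y(-1, y) = -3*y**2 + 14*y - 12; no integer root y with |y| ≤ 4.
  x = 0: f_y(0, y) = -3*y**2 + 14*y - 7; no integer root y with |y| ≤ 4.
  x = 1: f_y(1, y) = -3*y**2 + 14*y; vanishes at y ∈ {0}. (1, 0): f_x = 32 ≠ 0.
  x = 2: f_y(2, y) = -3*y**2 + 14*y + 9; no integer root y with |y| ≤ 4.
  x = 3: f_y(3, y) = -3*y**2 + 14*y + 20; no integer root y with |y| ≤ 4.
  x = 4: f_y(4, y) = -3*y**2 + 14*y + 33; no integer root y with |y| ≤ 4.
Only singular point on the grid: (-3, 2).
Classify: substitute x = -3 + u, y = 2 + v and expand: f = u**3 + u**2*v - v**3 + v**2.
No constant or linear terms (consistent with a singular point). Quadratic part: v**2. Cubic part: u**3 + u**2*v - v**3.
The quadratic part v**2 is a perfect square, so there is a single (double) tangent line v = 0, i.e. y = 2. Restricting the cubic part to that line (v = 0) leaves u**3 ≠ 0, so f is not divisible by v and the branch is v² ≈ -u**3 to lowest order — this is a cusp.
Classification: cusp.


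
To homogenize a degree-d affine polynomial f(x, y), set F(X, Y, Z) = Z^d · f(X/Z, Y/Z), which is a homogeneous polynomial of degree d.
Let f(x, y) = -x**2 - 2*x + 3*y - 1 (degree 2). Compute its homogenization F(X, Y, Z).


F(X, Y, Z) = -X**2 - 2*X*Z + 3*Y*Z - Z**2

deg(f) = 2.
Substitute x = X/Z, y = Y/Z into f, then multiply by Z^2.
  monomial -1·x^2·y^0 ↦ -1·X^2·Y^0·Z^0.
  monomial -2·x^1·y^0 ↦ -2·X^1·Y^0·Z^1.
  monomial 3·x^0·y^1 ↦ 3·X^0·Y^1·Z^1.
  monomial -1·x^0·y^0 ↦ -1·X^0·Y^0·Z^2.
Collecting: F(X, Y, Z) = -X**2 - 2*X*Z + 3*Y*Z - Z**2.


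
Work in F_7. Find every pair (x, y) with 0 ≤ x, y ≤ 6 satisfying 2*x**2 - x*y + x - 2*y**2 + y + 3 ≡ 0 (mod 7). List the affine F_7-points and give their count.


Affine F_7-points: {(0, 5), (0, 6), (2, 5), (3, 3), (5, 2), (5, 3), (6, 2), (6, 6)}; count = 8.

For each of the 49 pairs (x, y) ∈ F_7², evaluate f(x, y) mod 7. Record the zeros.
  x = 0: [0↦3, 1↦2, 2↦4, 3↦2, 4↦3, 5↦0, 6↦0]  zeros at y ∈ {5, 6}
  x = 1: [0↦6, 1↦4, 2↦5, 3↦2, 4↦2, 5↦5, 6↦4]  zeros at y ∈ ∅
  x = 2: [0↦6, 1↦3, 2↦3, 3↦6, 4↦5, 5↦0, 6↦5]  zeros at y ∈ {5}
  x = 3: [0↦3, 1↦6, 2↦5, 3↦0, 4↦5, 5↦6, 6↦3]  zeros at y ∈ {3}
  x = 4: [0↦4, 1↦6, 2↦4, 3↦5, 4↦2, 5↦2, 6↦5]  zeros at y ∈ ∅
  x = 5: [0↦2, 1↦3, 2↦0, 3↦0, 4↦3, 5↦2, 6↦4]  zeros at y ∈ {2, 3}
  x = 6: [0↦4, 1↦4, 2↦0, 3↦6, 4↦1, 5↦6, 6↦0]  zeros at y ∈ {2, 6}
Collecting zeros: affine points = {(0, 5), (0, 6), (2, 5), (3, 3), (5, 2), (5, 3), (6, 2), (6, 6)}.
Total count |C(F_7)_aff| = 8.


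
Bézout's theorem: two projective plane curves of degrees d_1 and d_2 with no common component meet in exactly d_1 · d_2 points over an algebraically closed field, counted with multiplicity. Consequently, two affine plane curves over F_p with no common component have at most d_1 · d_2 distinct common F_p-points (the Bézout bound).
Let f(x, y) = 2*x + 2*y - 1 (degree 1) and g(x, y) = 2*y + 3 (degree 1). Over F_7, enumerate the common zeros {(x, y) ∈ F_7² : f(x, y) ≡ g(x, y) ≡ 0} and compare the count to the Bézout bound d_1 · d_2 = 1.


Common zeros: {(2, 2)}; count = 1; Bézout bound = 1.

deg(f) = 1, deg(g) = 1, so Bézout bound = 1.
Scan x ∈ F_7. For each x, list the y ∈ F_7 with f(x, y) ≡ 0 and those with g(x, y) ≡ 0 (mod 7); the common zeros in that column are the intersection.
  x = 0: f ≡ 0 at y ∈ {4}; g ≡ 0 at y ∈ {2}; common: ∅.
  x = 1: f ≡ 0 at y ∈ {3}; g ≡ 0 at y ∈ {2}; common: ∅.
  x = 2: f ≡ 0 at y ∈ {2}; g ≡ 0 at y ∈ {2}; common: {2}.
  x = 3: f ≡ 0 at y ∈ {1}; g ≡ 0 at y ∈ {2}; common: ∅.
  x = 4: f ≡ 0 at y ∈ {0}; g ≡ 0 at y ∈ {2}; common: ∅.
  x = 5: f ≡ 0 at y ∈ {6}; g ≡ 0 at y ∈ {2}; common: ∅.
  x = 6: f ≡ 0 at y ∈ {5}; g ≡ 0 at y ∈ {2}; common: ∅.
Collecting: common zeros = {(2, 2)}, so the count is 1.
Comparison with the Bézout bound: 1 ≤ 1 = deg(f)·deg(g), as expected for curves with no common component (the bound is attained).


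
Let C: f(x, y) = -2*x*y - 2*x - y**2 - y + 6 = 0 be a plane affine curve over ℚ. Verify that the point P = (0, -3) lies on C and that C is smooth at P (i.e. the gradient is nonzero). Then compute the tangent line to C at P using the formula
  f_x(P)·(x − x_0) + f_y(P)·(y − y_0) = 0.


Tangent line at P: 4*x + 5*y + 15 = 0.

Step 1: f(0, -3) = 0, so P lies on C.
Step 2: partial derivatives
  f_x(x, y) = -2*y - 2, f_y(x, y) = -2*x - 2*y - 1.
  f_x(P) = 4, f_y(P) = 5 (gradient nonzero, so P is smooth).
Step 3: tangent line at P: 4·(x − 0) + 5·(y − -3) = 0.
Expanding: 4*x + 5*y + 15 = 0.


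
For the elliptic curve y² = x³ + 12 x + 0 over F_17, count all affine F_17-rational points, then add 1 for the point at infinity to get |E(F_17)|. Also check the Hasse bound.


Affine points = {(0, 0), (1, 8), (1, 9), (2, 7), (2, 10), (5, 7), (5, 10), (6, 4), (6, 13), (7, 6), (7, 11), (8, 8), (8, 9), (9, 2), (9, 15), (10, 7), (10, 10), (11, 1), (11, 16), (12, 6), (12, 11), (15, 6), (15, 11), (16, 2), (16, 15)}; affine count = 25; |E(F_17)| = 26.

Discriminant check: Δ ∝ 4a³ + 27b² = 4·12³ + 27·0² = 4·1728 + 27·0 ≡ 10 (mod 17). Nonzero ⇒ E is nonsingular.
For each x ∈ F_17, compute rhs = x³ + 12·x + 0 mod 17, then count y ∈ F_17 with y² ≡ rhs.
  x = 0: rhs = 0, matching y values: 0 (1 points).
  x = 1: rhs = 13, matching y values: 8, 9 (2 points).
  x = 2: rhs = 15, matching y values: 7, 10 (2 points).
  x = 3: rhs = 12, matching y values: none (0 points).
  x = 4: rhs = 10, matching y values: none (0 points).
  x = 5: rhs = 15, matching y values: 7, 10 (2 points).
  x = 6: rhs = 16, matching y values: 4, 13 (2 points).
  x = 7: rhs = 2, matching y values: 6, 11 (2 points).
  x = 8: rhs = 13, matching y values: 8, 9 (2 points).
  x = 9: rhs = 4, matching y values: 2, 15 (2 points).
  x = 10: rhs = 15, matching y values: 7, 10 (2 points).
  x = 11: rhs = 1, matching y values: 1, 16 (2 points).
  x = 12: rhs = 2, matching y values: 6, 11 (2 points).
  x = 13: rhs = 7, matching y values: none (0 points).
  x = 14: rhs = 5, matching y values: none (0 points).
  x = 15: rhs = 2, matching y values: 6, 11 (2 points).
  x = 16: rhs = 4, matching y values: 2, 15 (2 points).
Total affine count: 25.
Full point count |E(F_17)| = 25 + 1 = 26.
Hasse bound: |26 − (17+1)| = |8| = 8 ≤ 2√17 ≈ 8.2462 ✓.


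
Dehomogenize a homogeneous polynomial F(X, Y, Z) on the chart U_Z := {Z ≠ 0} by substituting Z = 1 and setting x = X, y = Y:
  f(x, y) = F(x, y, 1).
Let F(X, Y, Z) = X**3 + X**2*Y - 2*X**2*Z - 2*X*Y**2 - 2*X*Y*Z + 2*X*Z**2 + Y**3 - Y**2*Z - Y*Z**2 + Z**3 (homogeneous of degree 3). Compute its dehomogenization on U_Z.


f(x, y) = x**3 + x**2*y - 2*x**2 - 2*x*y**2 - 2*x*y + 2*x + y**3 - y**2 - y + 1

On U_Z we set Z = 1. Each monomial c·X^i·Y^j·Z^k in F becomes c·x^i·y^j·1^k = c·x^i·y^j.
Substituting Z = 1: F(X, Y, 1) = x**3 + x**2*y - 2*x**2 - 2*x*y**2 - 2*x*y + 2*x + y**3 - y**2 - y + 1.
Note: deg(f) ≤ deg(F) = 3; strict inequality happens when F is divisible by Z (lost terms).


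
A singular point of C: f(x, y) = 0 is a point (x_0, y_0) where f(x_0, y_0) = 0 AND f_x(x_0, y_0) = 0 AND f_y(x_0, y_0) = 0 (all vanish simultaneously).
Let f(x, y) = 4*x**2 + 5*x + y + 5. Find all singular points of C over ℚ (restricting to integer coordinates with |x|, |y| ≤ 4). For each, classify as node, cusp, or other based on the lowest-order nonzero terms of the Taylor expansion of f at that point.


No singular points in the scanned grid; C is smooth there.

Compute partial derivatives:
  f_x = 8*x + 5.
  f_y = 1.
f_y = 1 is a nonzero constant, so f_y never vanishes: no point (x, y) can satisfy f = f_x = f_y = 0. In particular no (x, y) ∈ {−4, ..., 4}² is singular; the curve is smooth.


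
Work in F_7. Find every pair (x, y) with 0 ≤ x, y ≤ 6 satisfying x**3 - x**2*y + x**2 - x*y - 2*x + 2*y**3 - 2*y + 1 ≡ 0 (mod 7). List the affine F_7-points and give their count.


Affine F_7-points: {(0, 3), (1, 5), (2, 4), (5, 5)}; count = 4.

For each of the 49 pairs (x, y) ∈ F_7², evaluate f(x, y) mod 7. Record the zeros.
  x = 0: [0↦1, 1↦1, 2↦6, 3↦0, 4↦2, 5↦3, 6↦1]  zeros at y ∈ {3}
  x = 1: [0↦1, 1↦6, 2↦2, 3↦1, 4↦1, 5↦0, 6↦3]  zeros at y ∈ {5}
  x = 2: [0↦2, 1↦3, 2↦2, 3↦4, 4↦0, 5↦2, 6↦1]  zeros at y ∈ {4}
  x = 3: [0↦3, 1↦5, 2↦5, 3↦1, 4↦5, 5↦1, 6↦1]  zeros at y ∈ ∅
  x = 4: [0↦3, 1↦4, 2↦3, 3↦5, 4↦1, 5↦3, 6↦2]  zeros at y ∈ ∅
  x = 5: [0↦1, 1↦6, 2↦2, 3↦1, 4↦1, 5↦0, 6↦3]  zeros at y ∈ {5}
  x = 6: [0↦3, 1↦3, 2↦1, 3↦2, 4↦4, 5↦5, 6↦3]  zeros at y ∈ ∅
Collecting zeros: affine points = {(0, 3), (1, 5), (2, 4), (5, 5)}.
Total count |C(F_7)_aff| = 4.


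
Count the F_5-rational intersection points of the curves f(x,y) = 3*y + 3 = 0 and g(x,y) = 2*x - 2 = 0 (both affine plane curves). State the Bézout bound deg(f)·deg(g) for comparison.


Common zeros: {(1, 4)}; count = 1; Bézout bound = 1.

deg(f) = 1, deg(g) = 1, so Bézout bound = 1.
Scan x ∈ F_5. For each x, list the y ∈ F_5 with f(x, y) ≡ 0 and those with g(x, y) ≡ 0 (mod 5); the common zeros in that column are the intersection.
  x = 0: f ≡ 0 at y ∈ {4}; g ≡ 0 at y ∈ ∅; common: ∅.
  x = 1: f ≡ 0 at y ∈ {4}; g ≡ 0 at y ∈ {0, 1, 2, 3, 4}; common: {4}.
  x = 2: f ≡ 0 at y ∈ {4}; g ≡ 0 at y ∈ ∅; common: ∅.
  x = 3: f ≡ 0 at y ∈ {4}; g ≡ 0 at y ∈ ∅; common: ∅.
  x = 4: f ≡ 0 at y ∈ {4}; g ≡ 0 at y ∈ ∅; common: ∅.
Collecting: common zeros = {(1, 4)}, so the count is 1.
Comparison with the Bézout bound: 1 ≤ 1 = deg(f)·deg(g), as expected for curves with no common component (the bound is attained).


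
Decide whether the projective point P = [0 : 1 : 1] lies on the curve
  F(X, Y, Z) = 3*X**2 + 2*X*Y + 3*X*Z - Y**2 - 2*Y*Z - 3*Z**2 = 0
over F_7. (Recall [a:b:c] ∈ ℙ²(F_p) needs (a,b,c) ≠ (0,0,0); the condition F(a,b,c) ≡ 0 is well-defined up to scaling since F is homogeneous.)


F(0,1,1) ≡ 1 (mod 7); P is NOT on the curve.

Evaluate F(0, 1, 1) term-by-term (mod 7).
  3*X**2 ↦ 3·0·1·1 = 0
  2*X*Y ↦ 2·0·1·1 = 0
  3*X*Z ↦ 3·0·1·1 = 0
  -Y**2 ↦ -1·1·1·1 = -1
  -2*Y*Z ↦ -2·1·1·1 = -2
  -3*Z**2 ↦ -3·1·1·1 = -3
Sum: F(0, 1, 1) = (0) + (0) + (0) + (-1) + (-2) + (-3) = -6.
Reducing mod 7: -6 ≡ 1 (mod 7).
Since F(a, b, c) ≡ 1 ≠ 0 (mod 7), P does NOT lie on the curve.


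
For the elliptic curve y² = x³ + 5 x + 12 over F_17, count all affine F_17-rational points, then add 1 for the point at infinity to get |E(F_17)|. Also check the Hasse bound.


Affine points = {(1, 1), (1, 16), (2, 8), (2, 9), (5, 3), (5, 14), (7, 4), (7, 13), (9, 2), (9, 15), (10, 5), (10, 12), (11, 2), (11, 15), (12, 7), (12, 10), (13, 8), (13, 9), (14, 2), (14, 15)}; affine count = 20; |E(F_17)| = 21.

Discriminant check: Δ ∝ 4a³ + 27b² = 4·5³ + 27·12² = 4·125 + 27·144 ≡ 2 (mod 17). Nonzero ⇒ E is nonsingular.
For each x ∈ F_17, compute rhs = x³ + 5·x + 12 mod 17, then count y ∈ F_17 with y² ≡ rhs.
  x = 0: rhs = 12, matching y values: none (0 points).
  x = 1: rhs = 1, matching y values: 1, 16 (2 points).
  x = 2: rhs = 13, matching y values: 8, 9 (2 points).
  x = 3: rhs = 3, matching y values: none (0 points).
  x = 4: rhs = 11, matching y values: none (0 points).
  x = 5: rhs = 9, matching y values: 3, 14 (2 points).
  x = 6: rhs = 3, matching y values: none (0 points).
  x = 7: rhs = 16, matching y values: 4, 13 (2 points).
  x = 8: rhs = 3, matching y values: none (0 points).
  x = 9: rhs = 4, matching y values: 2, 15 (2 points).
  x = 10: rhs = 8, matching y values: 5, 12 (2 points).
  x = 11: rhs = 4, matching y values: 2, 15 (2 points).
  x = 12: rhs = 15, matching y values: 7, 10 (2 points).
  x = 13: rhs = 13, matching y values: 8, 9 (2 points).
  x = 14: rhs = 4, matching y values: 2, 15 (2 points).
  x = 15: rhs = 11, matching y values: none (0 points).
  x = 16: rhs = 6, matching y values: none (0 points).
Total affine count: 20.
Full point count |E(F_17)| = 20 + 1 = 21.
Hasse bound: |21 − (17+1)| = |3| = 3 ≤ 2√17 ≈ 8.2462 ✓.


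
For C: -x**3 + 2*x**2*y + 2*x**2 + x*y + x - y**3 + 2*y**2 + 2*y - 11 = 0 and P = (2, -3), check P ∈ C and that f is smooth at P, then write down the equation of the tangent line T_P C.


Tangent line at P: -30*x - 27*y - 21 = 0.

Step 1: f(2, -3) = 0, so P lies on C.
Step 2: partial derivatives
  f_x(x, y) = -3*x**2 + 4*x*y + 4*x + y + 1, f_y(x, y) = 2*x**2 + x - 3*y**2 + 4*y + 2.
  f_x(P) = -30, f_y(P) = -27 (gradient nonzero, so P is smooth).
Step 3: tangent line at P: -30·(x − 2) + -27·(y − -3) = 0.
Expanding: -30*x - 27*y - 21 = 0.


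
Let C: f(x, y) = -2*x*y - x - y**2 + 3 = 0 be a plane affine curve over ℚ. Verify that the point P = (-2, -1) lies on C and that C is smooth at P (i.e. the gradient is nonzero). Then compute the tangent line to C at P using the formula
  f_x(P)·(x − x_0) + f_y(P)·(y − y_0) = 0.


Tangent line at P: x + 6*y + 8 = 0.

Step 1: f(-2, -1) = 0, so P lies on C.
Step 2: partial derivatives
  f_x(x, y) = -2*y - 1, f_y(x, y) = -2*x - 2*y.
  f_x(P) = 1, f_y(P) = 6 (gradient nonzero, so P is smooth).
Step 3: tangent line at P: 1·(x − -2) + 6·(y − -1) = 0.
Expanding: x + 6*y + 8 = 0.


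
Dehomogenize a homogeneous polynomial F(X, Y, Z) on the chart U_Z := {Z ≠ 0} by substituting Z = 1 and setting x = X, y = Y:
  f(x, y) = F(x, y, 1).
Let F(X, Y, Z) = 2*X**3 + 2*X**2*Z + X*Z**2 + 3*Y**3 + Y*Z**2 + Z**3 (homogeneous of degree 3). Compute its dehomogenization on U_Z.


f(x, y) = 2*x**3 + 2*x**2 + x + 3*y**3 + y + 1

On U_Z we set Z = 1. Each monomial c·X^i·Y^j·Z^k in F becomes c·x^i·y^j·1^k = c·x^i·y^j.
Substituting Z = 1: F(X, Y, 1) = 2*x**3 + 2*x**2 + x + 3*y**3 + y + 1.
Note: deg(f) ≤ deg(F) = 3; strict inequality happens when F is divisible by Z (lost terms).


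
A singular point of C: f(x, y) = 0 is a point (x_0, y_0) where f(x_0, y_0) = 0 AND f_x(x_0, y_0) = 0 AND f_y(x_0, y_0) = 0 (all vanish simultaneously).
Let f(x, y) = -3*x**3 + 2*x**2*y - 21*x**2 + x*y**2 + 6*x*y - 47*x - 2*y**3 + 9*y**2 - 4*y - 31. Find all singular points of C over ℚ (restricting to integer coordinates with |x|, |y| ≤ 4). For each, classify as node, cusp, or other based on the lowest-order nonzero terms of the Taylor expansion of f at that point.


Singular points: {(-2, 1)}; classification: node.

Compute partial derivatives:
  f_x = -9*x**2 + 4*x*y - 42*x + y**2 + 6*y - 47.
  f_y = 2*x**2 + 2*x*y + 6*x - 6*y**2 + 18*y - 4.
Scan x_0 ∈ {−4, ..., 4}. For each x_0, f_y(x_0, y) is a polynomial in y; find its integer roots y ∈ {−4, ..., 4}, then test f_x and f at those candidates.
  x = -4: f_y(-4, y) = -6*y**2 + 10*y + 4; vanishes at y ∈ {2}. (-4, 2): f_x = -39 ≠ 0.
  x = -3: f_y(-3, y) = -6*y**2 + 12*y - 4; no integer root y with |y| ≤ 4.
  x = -2: f_y(-2, y) = -6*y**2 + 14*y - 8; vanishes at y ∈ {1}. (-2, 1): f_x = 0, f = 0 — SINGULAR.
  x = -1: f_y(-1, y) = -6*y**2 + 16*y - 8; vanishes at y ∈ {2}. (-1, 2): f_x = -6 ≠ 0.
  x = 0: f_y(0, y) = -6*y**2 + 18*y - 4; no integer root y with |y| ≤ 4.
  x = 1: f_y(1, y) = -6*y**2 + 20*y + 4; no integer root y with |y| ≤ 4.
  x = 2: f_y(2, y) = -6*y**2 + 22*y + 16; no integer root y with |y| ≤ 4.
  x = 3: f_y(3, y) = -6*y**2 + 24*y + 32; no integer root y with |y| ≤ 4.
  x = 4: f_y(4, y) = -6*y**2 + 26*y + 52; no integer root y with |y| ≤ 4.
Only singular point on the grid: (-2, 1).
Classify: substitute x = -2 + u, y = 1 + v and expand: f = -3*u**3 + 2*u**2*v - u**2 + u*v**2 - 2*v**3 + v**2.
No constant or linear terms (consistent with a singular point). Quadratic part: -u**2 + v**2. Cubic part: -3*u**3 + 2*u**2*v + u*v**2 - 2*v**3.
The quadratic part v**2 - u**2 = (v − u)(v + u) splits into two distinct linear factors, so there are two distinct tangent lines y − 1 = ±(x − -2) — this is a node (ordinary double point).
Classification: node.


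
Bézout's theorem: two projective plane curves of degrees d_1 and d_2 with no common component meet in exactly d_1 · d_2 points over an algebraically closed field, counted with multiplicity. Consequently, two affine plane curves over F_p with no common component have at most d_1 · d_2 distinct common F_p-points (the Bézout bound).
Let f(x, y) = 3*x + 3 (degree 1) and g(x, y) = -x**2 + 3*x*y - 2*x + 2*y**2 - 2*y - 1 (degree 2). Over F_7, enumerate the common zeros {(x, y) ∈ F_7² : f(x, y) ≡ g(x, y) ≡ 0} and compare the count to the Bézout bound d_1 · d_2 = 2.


Common zeros: {(6, 0), (6, 6)}; count = 2; Bézout bound = 2.

deg(f) = 1, deg(g) = 2, so Bézout bound = 2.
Scan x ∈ F_7. For each x, list the y ∈ F_7 with f(x, y) ≡ 0 and those with g(x, y) ≡ 0 (mod 7); the common zeros in that column are the intersection.
  x = 0: f ≡ 0 at y ∈ ∅; g ≡ 0 at y ∈ ∅; common: ∅.
  x = 1: f ≡ 0 at y ∈ ∅; g ≡ 0 at y ∈ ∅; common: ∅.
  x = 2: f ≡ 0 at y ∈ ∅; g ≡ 0 at y ∈ {2, 3}; common: ∅.
  x = 3: f ≡ 0 at y ∈ ∅; g ≡ 0 at y ∈ {1, 6}; common: ∅.
  x = 4: f ≡ 0 at y ∈ ∅; g ≡ 0 at y ∈ ∅; common: ∅.
  x = 5: f ≡ 0 at y ∈ ∅; g ≡ 0 at y ∈ {1, 3}; common: ∅.
  x = 6: f ≡ 0 at y ∈ {0, 1, 2, 3, 4, 5, 6}; g ≡ 0 at y ∈ {0, 6}; common: {0, 6}.
Collecting: common zeros = {(6, 0), (6, 6)}, so the count is 2.
Comparison with the Bézout bound: 2 ≤ 2 = deg(f)·deg(g), as expected for curves with no common component (the bound is attained).


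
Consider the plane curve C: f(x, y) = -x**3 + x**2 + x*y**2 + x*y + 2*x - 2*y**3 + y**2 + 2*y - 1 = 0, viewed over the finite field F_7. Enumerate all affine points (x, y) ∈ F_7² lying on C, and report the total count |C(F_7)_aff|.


Affine F_7-points: {(0, 1), (0, 4), (0, 6), (2, 6), (5, 0), (5, 3), (6, 6)}; count = 7.

For each of the 49 pairs (x, y) ∈ F_7², evaluate f(x, y) mod 7. Record the zeros.
  x = 0: [0↦6, 1↦0, 2↦5, 3↦2, 4↦0, 5↦1, 6↦0]  zeros at y ∈ {1, 4, 6}
  x = 1: [0↦1, 1↦4, 2↦6, 3↦2, 4↦1, 5↦5, 6↦2]  zeros at y ∈ ∅
  x = 2: [0↦6, 1↦4, 2↦3, 3↦5, 4↦5, 5↦5, 6↦0]  zeros at y ∈ {6}
  x = 3: [0↦1, 1↦1, 2↦4, 3↦5, 4↦6, 5↦2, 6↦2]  zeros at y ∈ ∅
  x = 4: [0↦1, 1↦3, 2↦3, 3↦3, 4↦5, 5↦4, 6↦2]  zeros at y ∈ ∅
  x = 5: [0↦0, 1↦4, 2↦1, 3↦0, 4↦3, 5↦5, 6↦1]  zeros at y ∈ {0, 3}
  x = 6: [0↦6, 1↦5, 2↦6, 3↦4, 4↦1, 5↦6, 6↦0]  zeros at y ∈ {6}
Collecting zeros: affine points = {(0, 1), (0, 4), (0, 6), (2, 6), (5, 0), (5, 3), (6, 6)}.
Total count |C(F_7)_aff| = 7.


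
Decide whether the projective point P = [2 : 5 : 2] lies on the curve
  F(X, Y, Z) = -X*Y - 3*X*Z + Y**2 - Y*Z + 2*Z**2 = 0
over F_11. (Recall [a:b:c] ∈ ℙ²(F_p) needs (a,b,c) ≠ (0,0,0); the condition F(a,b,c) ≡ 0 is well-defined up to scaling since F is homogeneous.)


F(2,5,2) ≡ 1 (mod 11); P is NOT on the curve.

Evaluate F(2, 5, 2) term-by-term (mod 11).
  -X*Y ↦ -1·2·5·1 = -10
  -3*X*Z ↦ -3·2·1·2 = -12
  Y**2 ↦ 1·1·25·1 = 25
  -Y*Z ↦ -1·1·5·2 = -10
  2*Z**2 ↦ 2·1·1·4 = 8
Sum: F(2, 5, 2) = (-10) + (-12) + (25) + (-10) + (8) = 1.
Reducing mod 11: 1 ≡ 1 (mod 11).
Since F(a, b, c) ≡ 1 ≠ 0 (mod 11), P does NOT lie on the curve.


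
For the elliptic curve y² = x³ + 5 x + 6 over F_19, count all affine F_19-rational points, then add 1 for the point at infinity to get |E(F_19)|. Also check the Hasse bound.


Affine points = {(0, 5), (0, 14), (2, 9), (2, 10), (5, 2), (5, 17), (6, 9), (6, 10), (7, 2), (7, 17), (8, 8), (8, 11), (9, 1), (9, 18), (10, 7), (10, 12), (11, 9), (11, 10), (13, 8), (13, 11), (15, 6), (15, 13), (17, 8), (17, 11), (18, 0)}; affine count = 25; |E(F_19)| = 26.

Discriminant check: Δ ∝ 4a³ + 27b² = 4·5³ + 27·6² = 4·125 + 27·36 ≡ 9 (mod 19). Nonzero ⇒ E is nonsingular.
For each x ∈ F_19, compute rhs = x³ + 5·x + 6 mod 19, then count y ∈ F_19 with y² ≡ rhs.
  x = 0: rhs = 6, matching y values: 5, 14 (2 points).
  x = 1: rhs = 12, matching y values: none (0 points).
  x = 2: rhs = 5, matching y values: 9, 10 (2 points).
  x = 3: rhs = 10, matching y values: none (0 points).
  x = 4: rhs = 14, matching y values: none (0 points).
  x = 5: rhs = 4, matching y values: 2, 17 (2 points).
  x = 6: rhs = 5, matching y values: 9, 10 (2 points).
  x = 7: rhs = 4, matching y values: 2, 17 (2 points).
  x = 8: rhs = 7, matching y values: 8, 11 (2 points).
  x = 9: rhs = 1, matching y values: 1, 18 (2 points).
  x = 10: rhs = 11, matching y values: 7, 12 (2 points).
  x = 11: rhs = 5, matching y values: 9, 10 (2 points).
  x = 12: rhs = 8, matching y values: none (0 points).
  x = 13: rhs = 7, matching y values: 8, 11 (2 points).
  x = 14: rhs = 8, matching y values: none (0 points).
  x = 15: rhs = 17, matching y values: 6, 13 (2 points).
  x = 16: rhs = 2, matching y values: none (0 points).
  x = 17: rhs = 7, matching y values: 8, 11 (2 points).
  x = 18: rhs = 0, matching y values: 0 (1 points).
Total affine count: 25.
Full point count |E(F_19)| = 25 + 1 = 26.
Hasse bound: |26 − (19+1)| = |6| = 6 ≤ 2√19 ≈ 8.7178 ✓.


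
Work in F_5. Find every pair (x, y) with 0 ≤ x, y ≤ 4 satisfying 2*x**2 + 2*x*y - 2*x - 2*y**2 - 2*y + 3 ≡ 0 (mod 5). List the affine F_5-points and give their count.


Affine F_5-points: {(1, 2), (1, 3), (2, 3), (3, 0), (3, 2)}; count = 5.

For each of the 25 pairs (x, y) ∈ F_5², evaluate f(x, y) mod 5. Record the zeros.
  x = 0: [0↦3, 1↦4, 2↦1, 3↦4, 4↦3]  zeros at y ∈ ∅
  x = 1: [0↦3, 1↦1, 2↦0, 3↦0, 4↦1]  zeros at y ∈ {2, 3}
  x = 2: [0↦2, 1↦2, 2↦3, 3↦0, 4↦3]  zeros at y ∈ {3}
  x = 3: [0↦0, 1↦2, 2↦0, 3↦4, 4↦4]  zeros at y ∈ {0, 2}
  x = 4: [0↦2, 1↦1, 2↦1, 3↦2, 4↦4]  zeros at y ∈ ∅
Collecting zeros: affine points = {(1, 2), (1, 3), (2, 3), (3, 0), (3, 2)}.
Total count |C(F_5)_aff| = 5.


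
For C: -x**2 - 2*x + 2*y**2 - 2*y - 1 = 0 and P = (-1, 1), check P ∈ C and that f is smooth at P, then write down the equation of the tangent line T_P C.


Tangent line at P: 2*y - 2 = 0.

Step 1: f(-1, 1) = 0, so P lies on C.
Step 2: partial derivatives
  f_x(x, y) = -2*x - 2, f_y(x, y) = 4*y - 2.
  f_x(P) = 0, f_y(P) = 2 (gradient nonzero, so P is smooth).
Step 3: tangent line at P: 0·(x − -1) + 2·(y − 1) = 0.
Expanding: 2*y - 2 = 0.


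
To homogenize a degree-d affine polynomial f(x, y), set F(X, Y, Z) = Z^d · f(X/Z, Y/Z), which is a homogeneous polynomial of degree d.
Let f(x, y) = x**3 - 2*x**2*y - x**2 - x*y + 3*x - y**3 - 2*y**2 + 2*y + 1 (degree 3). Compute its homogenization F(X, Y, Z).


F(X, Y, Z) = X**3 - 2*X**2*Y - X**2*Z - X*Y*Z + 3*X*Z**2 - Y**3 - 2*Y**2*Z + 2*Y*Z**2 + Z**3

deg(f) = 3.
Substitute x = X/Z, y = Y/Z into f, then multiply by Z^3.
  monomial 1·x^3·y^0 ↦ 1·X^3·Y^0·Z^0.
  monomial -2·x^2·y^1 ↦ -2·X^2·Y^1·Z^0.
  monomial -1·x^2·y^0 ↦ -1·X^2·Y^0·Z^1.
  monomial -1·x^1·y^1 ↦ -1·X^1·Y^1·Z^1.
  monomial 3·x^1·y^0 ↦ 3·X^1·Y^0·Z^2.
  monomial -1·x^0·y^3 ↦ -1·X^0·Y^3·Z^0.
  monomial -2·x^0·y^2 ↦ -2·X^0·Y^2·Z^1.
  monomial 2·x^0·y^1 ↦ 2·X^0·Y^1·Z^2.
  monomial 1·x^0·y^0 ↦ 1·X^0·Y^0·Z^3.
Collecting: F(X, Y, Z) = X**3 - 2*X**2*Y - X**2*Z - X*Y*Z + 3*X*Z**2 - Y**3 - 2*Y**2*Z + 2*Y*Z**2 + Z**3.


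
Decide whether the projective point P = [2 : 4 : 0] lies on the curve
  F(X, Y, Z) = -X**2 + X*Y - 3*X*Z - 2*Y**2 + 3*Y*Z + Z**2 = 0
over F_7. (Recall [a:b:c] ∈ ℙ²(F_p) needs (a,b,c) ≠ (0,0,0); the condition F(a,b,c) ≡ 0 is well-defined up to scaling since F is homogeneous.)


F(2,4,0) ≡ 0 (mod 7); P is on the curve.

Evaluate F(2, 4, 0) term-by-term (mod 7).
  -X**2 ↦ -1·4·1·1 = -4
  X*Y ↦ 1·2·4·1 = 8
  -3*X*Z ↦ -3·2·1·0 = 0
  -2*Y**2 ↦ -2·1·16·1 = -32
  3*Y*Z ↦ 3·1·4·0 = 0
  Z**2 ↦ 1·1·1·0 = 0
Sum: F(2, 4, 0) = (-4) + (8) + (0) + (-32) + (0) + (0) = -28.
Reducing mod 7: -28 ≡ 0 (mod 7).
Since F(a, b, c) ≡ 0 (mod 7), P lies on the curve.


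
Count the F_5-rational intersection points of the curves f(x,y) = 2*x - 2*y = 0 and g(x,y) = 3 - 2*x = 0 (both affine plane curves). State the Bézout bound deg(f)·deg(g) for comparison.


Common zeros: {(4, 4)}; count = 1; Bézout bound = 1.

deg(f) = 1, deg(g) = 1, so Bézout bound = 1.
Scan x ∈ F_5. For each x, list the y ∈ F_5 with f(x, y) ≡ 0 and those with g(x, y) ≡ 0 (mod 5); the common zeros in that column are the intersection.
  x = 0: f ≡ 0 at y ∈ {0}; g ≡ 0 at y ∈ ∅; common: ∅.
  x = 1: f ≡ 0 at y ∈ {1}; g ≡ 0 at y ∈ ∅; common: ∅.
  x = 2: f ≡ 0 at y ∈ {2}; g ≡ 0 at y ∈ ∅; common: ∅.
  x = 3: f ≡ 0 at y ∈ {3}; g ≡ 0 at y ∈ ∅; common: ∅.
  x = 4: f ≡ 0 at y ∈ {4}; g ≡ 0 at y ∈ {0, 1, 2, 3, 4}; common: {4}.
Collecting: common zeros = {(4, 4)}, so the count is 1.
Comparison with the Bézout bound: 1 ≤ 1 = deg(f)·deg(g), as expected for curves with no common component (the bound is attained).


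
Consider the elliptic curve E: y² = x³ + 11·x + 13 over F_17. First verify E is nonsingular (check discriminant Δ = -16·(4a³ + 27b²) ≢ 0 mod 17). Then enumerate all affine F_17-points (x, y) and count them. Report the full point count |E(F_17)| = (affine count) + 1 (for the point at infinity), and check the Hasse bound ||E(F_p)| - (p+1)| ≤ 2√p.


Affine points = {(0, 8), (0, 9), (1, 5), (1, 12), (2, 3), (2, 14), (4, 6), (4, 11), (7, 5), (7, 12), (8, 1), (8, 16), (9, 5), (9, 12), (10, 1), (10, 16), (14, 2), (14, 15), (15, 0), (16, 1), (16, 16)}; affine count = 21; |E(F_17)| = 22.

Discriminant check: Δ ∝ 4a³ + 27b² = 4·11³ + 27·13² = 4·1331 + 27·169 ≡ 10 (mod 17). Nonzero ⇒ E is nonsingular.
For each x ∈ F_17, compute rhs = x³ + 11·x + 13 mod 17, then count y ∈ F_17 with y² ≡ rhs.
  x = 0: rhs = 13, matching y values: 8, 9 (2 points).
  x = 1: rhs = 8, matching y values: 5, 12 (2 points).
  x = 2: rhs = 9, matching y values: 3, 14 (2 points).
  x = 3: rhs = 5, matching y values: none (0 points).
  x = 4: rhs = 2, matching y values: 6, 11 (2 points).
  x = 5: rhs = 6, matching y values: none (0 points).
  x = 6: rhs = 6, matching y values: none (0 points).
  x = 7: rhs = 8, matching y values: 5, 12 (2 points).
  x = 8: rhs = 1, matching y values: 1, 16 (2 points).
  x = 9: rhs = 8, matching y values: 5, 12 (2 points).
  x = 10: rhs = 1, matching y values: 1, 16 (2 points).
  x = 11: rhs = 3, matching y values: none (0 points).
  x = 12: rhs = 3, matching y values: none (0 points).
  x = 13: rhs = 7, matching y values: none (0 points).
  x = 14: rhs = 4, matching y values: 2, 15 (2 points).
  x = 15: rhs = 0, matching y values: 0 (1 points).
  x = 16: rhs = 1, matching y values: 1, 16 (2 points).
Total affine count: 21.
Full point count |E(F_17)| = 21 + 1 = 22.
Hasse bound: |22 − (17+1)| = |4| = 4 ≤ 2√17 ≈ 8.2462 ✓.


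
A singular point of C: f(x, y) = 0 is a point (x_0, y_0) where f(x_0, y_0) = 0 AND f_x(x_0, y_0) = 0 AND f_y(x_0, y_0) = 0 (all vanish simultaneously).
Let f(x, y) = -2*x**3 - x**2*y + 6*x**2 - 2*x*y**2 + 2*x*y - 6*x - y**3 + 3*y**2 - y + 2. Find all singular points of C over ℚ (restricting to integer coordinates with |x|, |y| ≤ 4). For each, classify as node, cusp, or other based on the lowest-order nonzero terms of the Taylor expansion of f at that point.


Singular points: {(1, 0)}; classification: cusp.

Compute partial derivatives:
  f_x = -6*x**2 - 2*x*y + 12*x - 2*y**2 + 2*y - 6.
  f_y = -x**2 - 4*x*y + 2*x - 3*y**2 + 6*y - 1.
Scan x_0 ∈ {−4, ..., 4}. For each x_0, f_y(x_0, y) is a polynomial in y; find its integer roots y ∈ {−4, ..., 4}, then test f_x and f at those candidates.
  x = -4: f_y(-4, y) = -3*y**2 + 22*y - 25; no integer root y with |y| ≤ 4.
  x = -3: f_y(-3, y) = -3*y**2 + 18*y - 16; no integer root y with |y| ≤ 4.
  x = -2: f_y(-2, y) = -3*y**2 + 14*y - 9; no integer root y with |y| ≤ 4.
  x = -1: f_y(-1, y) = -3*y**2 + 10*y - 4; no integer root y with |y| ≤ 4.
  x = 0: f_y(0, y) = -3*y**2 + 6*y - 1; no integer root y with |y| ≤ 4.
  x = 1: f_y(1, y) = -3*y**2 + 2*y; vanishes at y ∈ {0}. (1, 0): f_x = 0, f = 0 — SINGULAR.
  x = 2: f_y(2, y) = -3*y**2 - 2*y - 1; no integer root y with |y| ≤ 4.
  x = 3: f_y(3, y) = -3*y**2 - 6*y - 4; no integer root y with |y| ≤ 4.
  x = 4: f_y(4, y) = -3*y**2 - 10*y - 9; no integer root y with |y| ≤ 4.
Only singular point on the grid: (1, 0).
Classify: substitute x = 1 + u, y = 0 + v and expand: f = -2*u**3 - u**2*v - 2*u*v**2 - v**3 + v**2.
No constant or linear terms (consistent with a singular point). Quadratic part: v**2. Cubic part: -2*u**3 - u**2*v - 2*u*v**2 - v**3.
The quadratic part v**2 is a perfect square, so there is a single (double) tangent line v = 0, i.e. y = 0. Restricting the cubic part to that line (v = 0) leaves -2*u**3 ≠ 0, so f is not divisible by v and the branch is v² ≈ 2*u**3 to lowest order — this is a cusp.
Classification: cusp.


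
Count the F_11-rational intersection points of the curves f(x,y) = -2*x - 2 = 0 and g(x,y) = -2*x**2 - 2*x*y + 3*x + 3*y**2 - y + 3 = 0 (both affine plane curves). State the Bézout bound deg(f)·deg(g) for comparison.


Common zeros: {(10, 8), (10, 10)}; count = 2; Bézout bound = 2.

deg(f) = 1, deg(g) = 2, so Bézout bound = 2.
Scan x ∈ F_11. For each x, list the y ∈ F_11 with f(x, y) ≡ 0 and those with g(x, y) ≡ 0 (mod 11); the common zeros in that column are the intersection.
  x = 0: f ≡ 0 at y ∈ ∅; g ≡ 0 at y ∈ {7, 8}; common: ∅.
  x = 1: f ≡ 0 at y ∈ ∅; g ≡ 0 at y ∈ {3, 9}; common: ∅.
  x = 2: f ≡ 0 at y ∈ ∅; g ≡ 0 at y ∈ ∅; common: ∅.
  x = 3: f ≡ 0 at y ∈ ∅; g ≡ 0 at y ∈ {3}; common: ∅.
  x = 4: f ≡ 0 at y ∈ ∅; g ≡ 0 at y ∈ ∅; common: ∅.
  x = 5: f ≡ 0 at y ∈ ∅; g ≡ 0 at y ∈ ∅; common: ∅.
  x = 6: f ≡ 0 at y ∈ ∅; g ≡ 0 at y ∈ {4}; common: ∅.
  x = 7: f ≡ 0 at y ∈ ∅; g ≡ 0 at y ∈ ∅; common: ∅.
  x = 8: f ≡ 0 at y ∈ ∅; g ≡ 0 at y ∈ {4, 9}; common: ∅.
  x = 9: f ≡ 0 at y ∈ ∅; g ≡ 0 at y ∈ {0, 10}; common: ∅.
  x = 10: f ≡ 0 at y ∈ {0, 1, 2, 3, 4, 5, 6, 7, 8, 9, 10}; g ≡ 0 at y ∈ {8, 10}; common: {8, 10}.
Collecting: common zeros = {(10, 8), (10, 10)}, so the count is 2.
Comparison with the Bézout bound: 2 ≤ 2 = deg(f)·deg(g), as expected for curves with no common component (the bound is attained).
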